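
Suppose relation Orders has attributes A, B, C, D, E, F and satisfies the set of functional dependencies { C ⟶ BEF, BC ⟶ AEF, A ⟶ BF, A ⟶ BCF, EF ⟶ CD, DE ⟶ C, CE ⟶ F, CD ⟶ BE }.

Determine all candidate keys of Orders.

(A), (C), (D, E), (E, F)

{A}⁺: A→BF adds B, F; A→BCF adds C; C→BEF adds E; EF→CD adds D → {A, B, C, D, E, F}.
{C}⁺: C→BEF adds B, E, F; BC→AEF adds A; EF→CD adds D → {A, B, C, D, E, F}.
{D, E}⁺: DE→C adds C; CE→F adds F; CD→BE adds B; BC→AEF adds A → {A, B, C, D, E, F}.
{E, F}⁺: EF→CD adds C, D; CD→BE adds B; BC→AEF adds A → {A, B, C, D, E, F}.
Any other superkey contains one of these as a subset, so there are no further candidate keys.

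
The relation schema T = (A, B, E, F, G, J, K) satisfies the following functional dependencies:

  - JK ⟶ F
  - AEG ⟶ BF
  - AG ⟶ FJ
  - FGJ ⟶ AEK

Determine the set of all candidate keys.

{A, G}⁺: AG→FJ adds F, J; FGJ→AEK adds E, K; AEG→BF adds B → {A, B, E, F, G, J, K}.
{F, G, J}⁺: FGJ→AEK adds A, E, K; AEG→BF adds B → {A, B, E, F, G, J, K}.
{G, J, K}⁺: JK→F adds F; FGJ→AEK adds A, E; AEG→BF adds B → {A, B, E, F, G, J, K}.

{A, G}; {F, G, J}; {G, J, K}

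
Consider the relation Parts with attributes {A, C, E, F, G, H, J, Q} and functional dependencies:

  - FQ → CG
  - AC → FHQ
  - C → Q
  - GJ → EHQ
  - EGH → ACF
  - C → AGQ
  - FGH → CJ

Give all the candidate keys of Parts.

{C}, {F, Q}, {G, J}, {E, G, H}, {F, G, H}

{C}⁺: C→Q adds Q; C→AGQ adds A, G; AC→FHQ adds F, H; FGH→CJ adds J; GJ→EHQ adds E → {A, C, E, F, G, H, J, Q}.
{F, Q}⁺: FQ→CG adds C, G; C→AGQ adds A; AC→FHQ adds H; FGH→CJ adds J; GJ→EHQ adds E → {A, C, E, F, G, H, J, Q}. Minimal: {Q}⁺ = {Q}; {F}⁺ = {F} — none reach the full schema.
{G, J}⁺: GJ→EHQ adds E, H, Q; EGH→ACF adds A, C, F → {A, C, E, F, G, H, J, Q}. Minimal: {J}⁺ = {J}; {G}⁺ = {G} — none reach the full schema.
{E, G, H}⁺: EGH→ACF adds A, C, F; C→AGQ adds Q; FGH→CJ adds J → {A, C, E, F, G, H, J, Q}. Minimal: {G, H}⁺ = {G, H}; {E, H}⁺ = {E, H}; {E, G}⁺ = {E, G} — none reach the full schema.
{F, G, H}⁺: FGH→CJ adds C, J; C→Q adds Q; GJ→EHQ adds E; EGH→ACF adds A → {A, C, E, F, G, H, J, Q}. Minimal: {G, H}⁺ = {G, H}; {F, H}⁺ = {F, H}; {F, G}⁺ = {F, G} — none reach the full schema.
Any other superkey contains one of these as a subset, so there are no further candidate keys.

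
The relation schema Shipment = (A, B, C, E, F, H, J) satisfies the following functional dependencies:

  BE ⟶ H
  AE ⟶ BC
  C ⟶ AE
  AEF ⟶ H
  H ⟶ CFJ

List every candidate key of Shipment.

{C}; {H}; {A, E}; {B, E}

{C}⁺: C→AE adds A, E; AE→BC adds B; BE→H adds H; H→CFJ adds F, J → {A, B, C, E, F, H, J}.
{H}⁺: H→CFJ adds C, F, J; C→AE adds A, E; AE→BC adds B → {A, B, C, E, F, H, J}.
{A, E}⁺: AE→BC adds B, C; BE→H adds H; H→CFJ adds F, J → {A, B, C, E, F, H, J}.
{B, E}⁺: BE→H adds H; H→CFJ adds C, F, J; C→AE adds A → {A, B, C, E, F, H, J}.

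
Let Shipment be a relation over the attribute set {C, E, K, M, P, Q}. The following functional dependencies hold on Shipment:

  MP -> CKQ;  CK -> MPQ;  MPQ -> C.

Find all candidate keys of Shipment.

{C, E, K}, {E, M, P}

Attribute E never appears on the right-hand side of any dependency, so E must belong to every candidate key.
{E}⁺ = {E}, which is not all of the schema, so we must add further attributes.
{C, E, K}⁺: CK→MPQ adds M, P, Q → {C, E, K, M, P, Q}. Minimal: {E, K}⁺ = {E, K}; {C, K}⁺ = {C, K, M, P, Q}; {C, E}⁺ = {C, E} — none reach the full schema.
{E, M, P}⁺: MP→CKQ adds C, K, Q → {C, E, K, M, P, Q}. Minimal: {M, P}⁺ = {C, K, M, P, Q}; {E, P}⁺ = {E, P}; {E, M}⁺ = {E, M} — none reach the full schema.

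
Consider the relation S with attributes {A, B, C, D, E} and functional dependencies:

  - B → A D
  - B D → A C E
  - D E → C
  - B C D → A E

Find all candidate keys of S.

{B}

Attribute B never appears on the right-hand side of any dependency, so B must belong to every candidate key.
{B}⁺ = {A, B, C, D, E}, which is all of the schema, so {B} is the only candidate key.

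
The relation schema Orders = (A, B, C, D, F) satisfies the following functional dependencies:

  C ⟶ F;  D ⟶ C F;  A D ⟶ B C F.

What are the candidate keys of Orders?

{A, D}⁺: D→CF adds C, F; AD→BCF adds B → {A, B, C, D, F}. Minimal: {D}⁺ = {C, D, F}; {A}⁺ = {A} — none reach the full schema.

(A, D)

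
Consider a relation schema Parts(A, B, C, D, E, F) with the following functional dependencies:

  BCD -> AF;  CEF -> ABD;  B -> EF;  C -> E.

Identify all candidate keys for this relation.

Attribute C never appears on the right-hand side of any dependency, so C must belong to every candidate key.
{C}⁺ = {C, E}, which is not all of the schema, so we must add further attributes.
{B, C}⁺: B→EF adds E, F; CEF→ABD adds A, D → {A, B, C, D, E, F}. Minimal: {C}⁺ = {C, E}; {B}⁺ = {B, E, F} — none reach the full schema.
{C, F}⁺: C→E adds E; CEF→ABD adds A, B, D → {A, B, C, D, E, F}. Minimal: {F}⁺ = {F}; {C}⁺ = {C, E} — none reach the full schema.

{B, C}; {C, F}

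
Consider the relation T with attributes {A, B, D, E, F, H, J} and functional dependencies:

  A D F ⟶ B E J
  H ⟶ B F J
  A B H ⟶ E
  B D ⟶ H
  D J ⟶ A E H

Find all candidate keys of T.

(B, D); (D, H); (D, J); (A, D, F)

{B, D}⁺: BD→H adds H; H→BFJ adds F, J; DJ→AEH adds A, E → {A, B, D, E, F, H, J}.
{D, H}⁺: H→BFJ adds B, F, J; DJ→AEH adds A, E → {A, B, D, E, F, H, J}.
{D, J}⁺: DJ→AEH adds A, E, H; H→BFJ adds B, F → {A, B, D, E, F, H, J}.
{A, D, F}⁺: ADF→BEJ adds B, E, J; BD→H adds H → {A, B, D, E, F, H, J}.
Any other superkey contains one of these as a subset, so there are no further candidate keys.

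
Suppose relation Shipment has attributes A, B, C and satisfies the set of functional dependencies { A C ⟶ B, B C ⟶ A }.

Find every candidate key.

{A, C}, {B, C}

{A, C}⁺: AC→B adds B → {A, B, C}. Minimal: {C}⁺ = {C}; {A}⁺ = {A} — none reach the full schema.
{B, C}⁺: BC→A adds A → {A, B, C}. Minimal: {C}⁺ = {C}; {B}⁺ = {B} — none reach the full schema.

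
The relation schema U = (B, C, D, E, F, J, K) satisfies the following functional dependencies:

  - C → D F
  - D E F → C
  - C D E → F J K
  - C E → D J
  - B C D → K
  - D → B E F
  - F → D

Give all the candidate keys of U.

{C}⁺: C→DF adds D, F; D→BEF adds B, E; CDE→FJK adds J, K → {B, C, D, E, F, J, K}.
{D}⁺: D→BEF adds B, E, F; DEF→C adds C; CDE→FJK adds J, K → {B, C, D, E, F, J, K}.
{F}⁺: F→D adds D; D→BEF adds B, E; DEF→C adds C; CDE→FJK adds J, K → {B, C, D, E, F, J, K}.

(C); (D); (F)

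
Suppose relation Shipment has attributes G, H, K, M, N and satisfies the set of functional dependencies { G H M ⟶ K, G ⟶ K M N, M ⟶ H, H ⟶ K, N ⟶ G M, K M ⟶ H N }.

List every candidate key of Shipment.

{G}⁺: G→KMN adds K, M, N; M→H adds H → {G, H, K, M, N}.
{M}⁺: M→H adds H; H→K adds K; KM→HN adds N; N→GM adds G → {G, H, K, M, N}.
{N}⁺: N→GM adds G, M; G→KMN adds K; M→H adds H → {G, H, K, M, N}.
Any other superkey contains one of these as a subset, so there are no further candidate keys.

{G}, {M}, {N}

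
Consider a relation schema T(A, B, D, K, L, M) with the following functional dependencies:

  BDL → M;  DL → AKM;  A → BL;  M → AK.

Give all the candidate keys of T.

AD, DL, DM

Attribute D never appears on the right-hand side of any dependency, so D must belong to every candidate key.
{D}⁺ = {D}, which is not all of the schema, so we must add further attributes.
{A, D}⁺: A→BL adds B, L; BDL→M adds M; DL→AKM adds K → {A, B, D, K, L, M}. Minimal: {D}⁺ = {D}; {A}⁺ = {A, B, L} — none reach the full schema.
{D, L}⁺: DL→AKM adds A, K, M; A→BL adds B → {A, B, D, K, L, M}. Minimal: {L}⁺ = {L}; {D}⁺ = {D} — none reach the full schema.
{D, M}⁺: M→AK adds A, K; A→BL adds B, L → {A, B, D, K, L, M}. Minimal: {M}⁺ = {A, B, K, L, M}; {D}⁺ = {D} — none reach the full schema.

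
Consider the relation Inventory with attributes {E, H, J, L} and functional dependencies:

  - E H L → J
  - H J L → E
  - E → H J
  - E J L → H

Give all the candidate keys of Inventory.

{E, L}, {H, J, L}

{E, L}⁺: E→HJ adds H, J → {E, H, J, L}. Minimal: {L}⁺ = {L}; {E}⁺ = {E, H, J} — none reach the full schema.
{H, J, L}⁺: HJL→E adds E → {E, H, J, L}. Minimal: {J, L}⁺ = {J, L}; {H, L}⁺ = {H, L}; {H, J}⁺ = {H, J} — none reach the full schema.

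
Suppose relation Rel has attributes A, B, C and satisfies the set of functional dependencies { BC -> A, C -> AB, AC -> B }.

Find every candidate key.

{C}

Attribute C never appears on the right-hand side of any dependency, so C must belong to every candidate key.
{C}⁺ = {A, B, C}, which is all of the schema, so {C} is the only candidate key.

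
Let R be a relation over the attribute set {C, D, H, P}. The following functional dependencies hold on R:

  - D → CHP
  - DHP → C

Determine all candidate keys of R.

{D}⁺: D→CHP adds C, H, P → {C, D, H, P}.

(D)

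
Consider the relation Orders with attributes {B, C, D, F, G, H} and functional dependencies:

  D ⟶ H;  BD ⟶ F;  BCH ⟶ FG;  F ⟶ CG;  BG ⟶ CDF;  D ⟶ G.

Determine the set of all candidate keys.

Attribute B never appears on the right-hand side of any dependency, so B must belong to every candidate key.
{B}⁺ = {B}, which is not all of the schema, so we must add further attributes.
{B, D}⁺: D→H adds H; BD→F adds F; F→CG adds C, G → {B, C, D, F, G, H}.
{B, F}⁺: F→CG adds C, G; BG→CDF adds D; D→H adds H → {B, C, D, F, G, H}.
{B, G}⁺: BG→CDF adds C, D, F; D→H adds H → {B, C, D, F, G, H}.
{B, C, H}⁺: BCH→FG adds F, G; BG→CDF adds D → {B, C, D, F, G, H}.

BD, BF, BG, BCH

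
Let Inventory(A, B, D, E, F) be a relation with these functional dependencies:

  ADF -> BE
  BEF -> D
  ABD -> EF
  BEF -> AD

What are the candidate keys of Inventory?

(A, B, D); (A, D, F); (B, E, F)

{A, B, D}⁺: ABD→EF adds E, F → {A, B, D, E, F}. Minimal: {B, D}⁺ = {B, D}; {A, D}⁺ = {A, D}; {A, B}⁺ = {A, B} — none reach the full schema.
{A, D, F}⁺: ADF→BE adds B, E → {A, B, D, E, F}. Minimal: {D, F}⁺ = {D, F}; {A, F}⁺ = {A, F}; {A, D}⁺ = {A, D} — none reach the full schema.
{B, E, F}⁺: BEF→D adds D; BEF→AD adds A → {A, B, D, E, F}. Minimal: {E, F}⁺ = {E, F}; {B, F}⁺ = {B, F}; {B, E}⁺ = {B, E} — none reach the full schema.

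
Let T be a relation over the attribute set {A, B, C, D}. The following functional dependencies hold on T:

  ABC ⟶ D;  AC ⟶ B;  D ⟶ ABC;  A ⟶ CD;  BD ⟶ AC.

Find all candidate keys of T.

{A}⁺: A→CD adds C, D; AC→B adds B → {A, B, C, D}.
{D}⁺: D→ABC adds A, B, C → {A, B, C, D}.
Any other superkey contains one of these as a subset, so there are no further candidate keys.

{A}, {D}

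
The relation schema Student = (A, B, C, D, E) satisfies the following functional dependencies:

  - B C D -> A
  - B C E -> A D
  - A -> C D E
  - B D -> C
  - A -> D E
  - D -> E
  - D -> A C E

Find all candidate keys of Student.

{A, B}, {B, D}, {B, C, E}

Attribute B never appears on the right-hand side of any dependency, so B must belong to every candidate key.
{B}⁺ = {B}, which is not all of the schema, so we must add further attributes.
{A, B}⁺: A→CDE adds C, D, E → {A, B, C, D, E}.
{B, D}⁺: BD→C adds C; D→E adds E; D→ACE adds A → {A, B, C, D, E}.
{B, C, E}⁺: BCE→AD adds A, D → {A, B, C, D, E}.
Any other superkey contains one of these as a subset, so there are no further candidate keys.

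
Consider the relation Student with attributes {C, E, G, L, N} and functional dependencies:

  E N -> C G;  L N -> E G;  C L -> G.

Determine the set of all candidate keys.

Attributes L, N never appear on any right-hand side, so every candidate key must contain {L, N}.
{L, N}⁺ = {C, E, G, L, N}, which is all of the schema, so {L, N} is the only candidate key.

{L, N}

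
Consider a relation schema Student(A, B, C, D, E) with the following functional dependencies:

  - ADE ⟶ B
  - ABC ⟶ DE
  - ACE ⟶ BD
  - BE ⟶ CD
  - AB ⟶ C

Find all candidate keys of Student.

Attribute A never appears on the right-hand side of any dependency, so A must belong to every candidate key.
{A}⁺ = {A}, which is not all of the schema, so we must add further attributes.
{A, B}⁺: AB→C adds C; ABC→DE adds D, E → {A, B, C, D, E}.
{A, C, E}⁺: ACE→BD adds B, D → {A, B, C, D, E}.
{A, D, E}⁺: ADE→B adds B; BE→CD adds C → {A, B, C, D, E}.

(A, B), (A, C, E), (A, D, E)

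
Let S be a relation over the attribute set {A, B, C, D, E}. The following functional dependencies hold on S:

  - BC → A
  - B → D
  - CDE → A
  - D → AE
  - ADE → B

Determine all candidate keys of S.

Attribute C never appears on the right-hand side of any dependency, so C must belong to every candidate key.
{C}⁺ = {C}, which is not all of the schema, so we must add further attributes.
{B, C}⁺: BC→A adds A; B→D adds D; D→AE adds E → {A, B, C, D, E}.
{C, D}⁺: D→AE adds A, E; ADE→B adds B → {A, B, C, D, E}.
Any other superkey contains one of these as a subset, so there are no further candidate keys.

(B, C), (C, D)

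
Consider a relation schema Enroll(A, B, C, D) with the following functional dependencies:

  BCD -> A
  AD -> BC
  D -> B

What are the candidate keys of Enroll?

(A, D); (C, D)

Attribute D never appears on the right-hand side of any dependency, so D must belong to every candidate key.
{D}⁺ = {B, D}, which is not all of the schema, so we must add further attributes.
{A, D}⁺: AD→BC adds B, C → {A, B, C, D}. Minimal: {D}⁺ = {B, D}; {A}⁺ = {A} — none reach the full schema.
{C, D}⁺: D→B adds B; BCD→A adds A → {A, B, C, D}. Minimal: {D}⁺ = {B, D}; {C}⁺ = {C} — none reach the full schema.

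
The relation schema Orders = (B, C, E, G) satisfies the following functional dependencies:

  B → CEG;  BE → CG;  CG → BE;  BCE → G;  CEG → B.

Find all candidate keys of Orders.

(B), (C, G)

{B}⁺: B→CEG adds C, E, G → {B, C, E, G}.
{C, G}⁺: CG→BE adds B, E → {B, C, E, G}.
Any other superkey contains one of these as a subset, so there are no further candidate keys.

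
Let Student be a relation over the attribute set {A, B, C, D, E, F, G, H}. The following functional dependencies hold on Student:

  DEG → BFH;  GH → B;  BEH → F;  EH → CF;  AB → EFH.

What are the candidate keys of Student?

ABDG, ADEG, ADGH

{A, B, D, G}⁺: AB→EFH adds E, F, H; EH→CF adds C → {A, B, C, D, E, F, G, H}.
{A, D, E, G}⁺: DEG→BFH adds B, F, H; EH→CF adds C → {A, B, C, D, E, F, G, H}.
{A, D, G, H}⁺: GH→B adds B; AB→EFH adds E, F; EH→CF adds C → {A, B, C, D, E, F, G, H}.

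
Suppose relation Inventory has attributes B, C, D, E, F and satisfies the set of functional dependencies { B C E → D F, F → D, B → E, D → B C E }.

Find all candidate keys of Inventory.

{D}⁺: D→BCE adds B, C, E; BCE→DF adds F → {B, C, D, E, F}.
{F}⁺: F→D adds D; D→BCE adds B, C, E → {B, C, D, E, F}.
{B, C}⁺: B→E adds E; BCE→DF adds D, F → {B, C, D, E, F}.

{D}; {F}; {B, C}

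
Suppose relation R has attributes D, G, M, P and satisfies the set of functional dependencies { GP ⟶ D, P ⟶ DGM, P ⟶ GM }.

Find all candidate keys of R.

Attribute P never appears on the right-hand side of any dependency, so P must belong to every candidate key.
{P}⁺ = {D, G, M, P}, which is all of the schema, so {P} is the only candidate key.

P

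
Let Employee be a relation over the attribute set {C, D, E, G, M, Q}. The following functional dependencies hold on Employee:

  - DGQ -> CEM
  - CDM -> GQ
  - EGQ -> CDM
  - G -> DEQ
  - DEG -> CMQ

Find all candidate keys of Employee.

{G}; {C, D, M}

{G}⁺: G→DEQ adds D, E, Q; DEG→CMQ adds C, M → {C, D, E, G, M, Q}.
{C, D, M}⁺: CDM→GQ adds G, Q; G→DEQ adds E → {C, D, E, G, M, Q}.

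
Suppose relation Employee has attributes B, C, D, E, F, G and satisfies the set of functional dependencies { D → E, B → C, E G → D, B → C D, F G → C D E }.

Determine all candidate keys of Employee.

{B, F, G}

Attributes B, F, G never appear on any right-hand side, so every candidate key must contain {B, F, G}.
{B, F, G}⁺ = {B, C, D, E, F, G}, which is all of the schema, so {B, F, G} is the only candidate key.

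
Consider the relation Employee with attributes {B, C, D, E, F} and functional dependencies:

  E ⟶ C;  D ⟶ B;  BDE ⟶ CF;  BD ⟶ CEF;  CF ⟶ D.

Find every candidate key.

{D}⁺: D→B adds B; BD→CEF adds C, E, F → {B, C, D, E, F}.
{C, F}⁺: CF→D adds D; D→B adds B; BD→CEF adds E → {B, C, D, E, F}.
{E, F}⁺: E→C adds C; CF→D adds D; D→B adds B → {B, C, D, E, F}.
Any other superkey contains one of these as a subset, so there are no further candidate keys.

{D}; {C, F}; {E, F}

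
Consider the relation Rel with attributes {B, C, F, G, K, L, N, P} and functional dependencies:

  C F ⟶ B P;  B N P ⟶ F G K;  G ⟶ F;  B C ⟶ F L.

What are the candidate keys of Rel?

Attributes C, N never appear on any right-hand side, so every candidate key must contain {C, N}.
{C, N}⁺ = {C, N}, which is not all of the schema, so we must add further attributes.
{B, C, N}⁺: BC→FL adds F, L; CF→BP adds P; BNP→FGK adds G, K → {B, C, F, G, K, L, N, P}.
{C, F, N}⁺: CF→BP adds B, P; BNP→FGK adds G, K; BC→FL adds L → {B, C, F, G, K, L, N, P}.
{C, G, N}⁺: G→F adds F; CF→BP adds B, P; BNP→FGK adds K; BC→FL adds L → {B, C, F, G, K, L, N, P}.

{B, C, N}, {C, F, N}, {C, G, N}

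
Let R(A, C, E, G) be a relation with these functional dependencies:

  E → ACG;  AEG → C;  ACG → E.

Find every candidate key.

E, ACG

{E}⁺: E→ACG adds A, C, G → {A, C, E, G}.
{A, C, G}⁺: ACG→E adds E → {A, C, E, G}. Minimal: {C, G}⁺ = {C, G}; {A, G}⁺ = {A, G}; {A, C}⁺ = {A, C} — none reach the full schema.
Any other superkey contains one of these as a subset, so there are no further candidate keys.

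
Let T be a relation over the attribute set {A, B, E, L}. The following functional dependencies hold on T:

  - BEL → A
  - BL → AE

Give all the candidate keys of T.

{B, L}

Attributes B, L never appear on any right-hand side, so every candidate key must contain {B, L}.
{B, L}⁺ = {A, B, E, L}, which is all of the schema, so {B, L} is the only candidate key.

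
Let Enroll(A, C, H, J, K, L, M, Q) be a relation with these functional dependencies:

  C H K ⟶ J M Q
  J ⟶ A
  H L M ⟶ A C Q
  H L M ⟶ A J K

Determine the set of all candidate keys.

{H, L, M}⁺: HLM→ACQ adds A, C, Q; HLM→AJK adds J, K → {A, C, H, J, K, L, M, Q}. Minimal: {L, M}⁺ = {L, M}; {H, M}⁺ = {H, M}; {H, L}⁺ = {H, L} — none reach the full schema.
{C, H, K, L}⁺: CHK→JMQ adds J, M, Q; J→A adds A → {A, C, H, J, K, L, M, Q}. Minimal: {H, K, L}⁺ = {H, K, L}; {C, K, L}⁺ = {C, K, L}; {C, H, L}⁺ = {C, H, L}; … — none reach the full schema.
Any other superkey contains one of these as a subset, so there are no further candidate keys.

(H, L, M), (C, H, K, L)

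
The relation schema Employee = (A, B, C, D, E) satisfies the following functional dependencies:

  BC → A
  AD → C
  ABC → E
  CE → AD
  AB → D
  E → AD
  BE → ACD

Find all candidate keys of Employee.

{A, B}, {B, C}, {B, E}

Attribute B never appears on the right-hand side of any dependency, so B must belong to every candidate key.
{B}⁺ = {B}, which is not all of the schema, so we must add further attributes.
{A, B}⁺: AB→D adds D; AD→C adds C; ABC→E adds E → {A, B, C, D, E}. Minimal: {B}⁺ = {B}; {A}⁺ = {A} — none reach the full schema.
{B, C}⁺: BC→A adds A; ABC→E adds E; CE→AD adds D → {A, B, C, D, E}. Minimal: {C}⁺ = {C}; {B}⁺ = {B} — none reach the full schema.
{B, E}⁺: E→AD adds A, D; BE→ACD adds C → {A, B, C, D, E}. Minimal: {E}⁺ = {A, C, D, E}; {B}⁺ = {B} — none reach the full schema.
Any other superkey contains one of these as a subset, so there are no further candidate keys.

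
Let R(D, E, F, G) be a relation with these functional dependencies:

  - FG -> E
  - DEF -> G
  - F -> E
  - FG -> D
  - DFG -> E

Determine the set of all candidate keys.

(D, F); (F, G)

Attribute F never appears on the right-hand side of any dependency, so F must belong to every candidate key.
{F}⁺ = {E, F}, which is not all of the schema, so we must add further attributes.
{D, F}⁺: F→E adds E; DEF→G adds G → {D, E, F, G}. Minimal: {F}⁺ = {E, F}; {D}⁺ = {D} — none reach the full schema.
{F, G}⁺: FG→E adds E; FG→D adds D → {D, E, F, G}. Minimal: {G}⁺ = {G}; {F}⁺ = {E, F} — none reach the full schema.
Any other superkey contains one of these as a subset, so there are no further candidate keys.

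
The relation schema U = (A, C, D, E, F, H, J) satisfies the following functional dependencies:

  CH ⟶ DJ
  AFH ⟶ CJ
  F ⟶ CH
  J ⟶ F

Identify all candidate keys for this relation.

{A, E, F}, {A, E, J}, {A, C, E, H}

Attributes A, E never appear on any right-hand side, so every candidate key must contain {A, E}.
{A, E}⁺ = {A, E}, which is not all of the schema, so we must add further attributes.
{A, E, F}⁺: F→CH adds C, H; CH→DJ adds D, J → {A, C, D, E, F, H, J}.
{A, E, J}⁺: J→F adds F; F→CH adds C, H; CH→DJ adds D → {A, C, D, E, F, H, J}.
{A, C, E, H}⁺: CH→DJ adds D, J; J→F adds F → {A, C, D, E, F, H, J}.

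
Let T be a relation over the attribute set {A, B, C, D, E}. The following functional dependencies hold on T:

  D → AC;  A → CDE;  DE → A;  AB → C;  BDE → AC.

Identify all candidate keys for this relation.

{A, B}, {B, D}

Attribute B never appears on the right-hand side of any dependency, so B must belong to every candidate key.
{B}⁺ = {B}, which is not all of the schema, so we must add further attributes.
{A, B}⁺: A→CDE adds C, D, E → {A, B, C, D, E}. Minimal: {B}⁺ = {B}; {A}⁺ = {A, C, D, E} — none reach the full schema.
{B, D}⁺: D→AC adds A, C; A→CDE adds E → {A, B, C, D, E}. Minimal: {D}⁺ = {A, C, D, E}; {B}⁺ = {B} — none reach the full schema.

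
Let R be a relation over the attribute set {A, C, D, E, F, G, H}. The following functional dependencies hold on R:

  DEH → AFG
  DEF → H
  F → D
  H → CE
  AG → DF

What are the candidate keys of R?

{D, H}, {E, F}, {F, H}, {A, E, G}, {A, G, H}

{D, H}⁺: H→CE adds C, E; DEH→AFG adds A, F, G → {A, C, D, E, F, G, H}. Minimal: {H}⁺ = {C, E, H}; {D}⁺ = {D} — none reach the full schema.
{E, F}⁺: F→D adds D; DEF→H adds H; H→CE adds C; DEH→AFG adds A, G → {A, C, D, E, F, G, H}. Minimal: {F}⁺ = {D, F}; {E}⁺ = {E} — none reach the full schema.
{F, H}⁺: F→D adds D; H→CE adds C, E; DEH→AFG adds A, G → {A, C, D, E, F, G, H}. Minimal: {H}⁺ = {C, E, H}; {F}⁺ = {D, F} — none reach the full schema.
{A, E, G}⁺: AG→DF adds D, F; DEF→H adds H; H→CE adds C → {A, C, D, E, F, G, H}. Minimal: {E, G}⁺ = {E, G}; {A, G}⁺ = {A, D, F, G}; {A, E}⁺ = {A, E} — none reach the full schema.
{A, G, H}⁺: H→CE adds C, E; AG→DF adds D, F → {A, C, D, E, F, G, H}. Minimal: {G, H}⁺ = {C, E, G, H}; {A, H}⁺ = {A, C, E, H}; {A, G}⁺ = {A, D, F, G} — none reach the full schema.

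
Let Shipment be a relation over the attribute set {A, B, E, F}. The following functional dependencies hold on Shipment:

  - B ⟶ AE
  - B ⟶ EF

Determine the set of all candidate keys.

(B)

Attribute B never appears on the right-hand side of any dependency, so B must belong to every candidate key.
{B}⁺ = {A, B, E, F}, which is all of the schema, so {B} is the only candidate key.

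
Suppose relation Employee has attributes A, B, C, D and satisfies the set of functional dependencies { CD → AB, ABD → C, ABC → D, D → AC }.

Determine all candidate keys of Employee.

{D}; {A, B, C}

{D}⁺: D→AC adds A, C; CD→AB adds B → {A, B, C, D}.
{A, B, C}⁺: ABC→D adds D → {A, B, C, D}. Minimal: {B, C}⁺ = {B, C}; {A, C}⁺ = {A, C}; {A, B}⁺ = {A, B} — none reach the full schema.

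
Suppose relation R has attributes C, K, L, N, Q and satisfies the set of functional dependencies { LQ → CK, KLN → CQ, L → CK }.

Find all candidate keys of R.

{L, N}

Attributes L, N never appear on any right-hand side, so every candidate key must contain {L, N}.
{L, N}⁺ = {C, K, L, N, Q}, which is all of the schema, so {L, N} is the only candidate key.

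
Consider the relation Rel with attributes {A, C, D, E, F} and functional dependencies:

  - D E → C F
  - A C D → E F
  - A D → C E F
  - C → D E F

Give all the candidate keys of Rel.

{A, C}⁺: C→DEF adds D, E, F → {A, C, D, E, F}.
{A, D}⁺: AD→CEF adds C, E, F → {A, C, D, E, F}.

{A, C}, {A, D}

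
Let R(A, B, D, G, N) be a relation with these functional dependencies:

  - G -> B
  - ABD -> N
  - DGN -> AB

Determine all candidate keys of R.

{A, D, G}; {D, G, N}

Attributes D, G never appear on any right-hand side, so every candidate key must contain {D, G}.
{D, G}⁺ = {B, D, G}, which is not all of the schema, so we must add further attributes.
{A, D, G}⁺: G→B adds B; ABD→N adds N → {A, B, D, G, N}. Minimal: {D, G}⁺ = {B, D, G}; {A, G}⁺ = {A, B, G}; {A, D}⁺ = {A, D} — none reach the full schema.
{D, G, N}⁺: G→B adds B; DGN→AB adds A → {A, B, D, G, N}. Minimal: {G, N}⁺ = {B, G, N}; {D, N}⁺ = {D, N}; {D, G}⁺ = {B, D, G} — none reach the full schema.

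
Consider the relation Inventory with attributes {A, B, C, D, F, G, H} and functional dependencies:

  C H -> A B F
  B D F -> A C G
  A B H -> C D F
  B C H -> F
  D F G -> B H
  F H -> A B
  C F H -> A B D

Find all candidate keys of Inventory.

{C, H}⁺: CH→ABF adds A, B, F; ABH→CDF adds D; BDF→ACG adds G → {A, B, C, D, F, G, H}. Minimal: {H}⁺ = {H}; {C}⁺ = {C} — none reach the full schema.
{F, H}⁺: FH→AB adds A, B; ABH→CDF adds C, D; BDF→ACG adds G → {A, B, C, D, F, G, H}. Minimal: {H}⁺ = {H}; {F}⁺ = {F} — none reach the full schema.
{A, B, H}⁺: ABH→CDF adds C, D, F; BDF→ACG adds G → {A, B, C, D, F, G, H}. Minimal: {B, H}⁺ = {B, H}; {A, H}⁺ = {A, H}; {A, B}⁺ = {A, B} — none reach the full schema.
{B, D, F}⁺: BDF→ACG adds A, C, G; DFG→BH adds H → {A, B, C, D, F, G, H}. Minimal: {D, F}⁺ = {D, F}; {B, F}⁺ = {B, F}; {B, D}⁺ = {B, D} — none reach the full schema.
{D, F, G}⁺: DFG→BH adds B, H; FH→AB adds A; BDF→ACG adds C → {A, B, C, D, F, G, H}. Minimal: {F, G}⁺ = {F, G}; {D, G}⁺ = {D, G}; {D, F}⁺ = {D, F} — none reach the full schema.

{C, H}, {F, H}, {A, B, H}, {B, D, F}, {D, F, G}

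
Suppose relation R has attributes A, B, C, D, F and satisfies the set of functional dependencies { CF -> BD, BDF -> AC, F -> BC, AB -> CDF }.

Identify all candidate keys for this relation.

{F}⁺: F→BC adds B, C; CF→BD adds D; BDF→AC adds A → {A, B, C, D, F}.
{A, B}⁺: AB→CDF adds C, D, F → {A, B, C, D, F}.
Any other superkey contains one of these as a subset, so there are no further candidate keys.

{F}, {A, B}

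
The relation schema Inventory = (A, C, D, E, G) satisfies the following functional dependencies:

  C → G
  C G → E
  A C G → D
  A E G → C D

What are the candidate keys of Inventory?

(A, C), (A, E, G)

Attribute A never appears on the right-hand side of any dependency, so A must belong to every candidate key.
{A}⁺ = {A}, which is not all of the schema, so we must add further attributes.
{A, C}⁺: C→G adds G; CG→E adds E; ACG→D adds D → {A, C, D, E, G}. Minimal: {C}⁺ = {C, E, G}; {A}⁺ = {A} — none reach the full schema.
{A, E, G}⁺: AEG→CD adds C, D → {A, C, D, E, G}. Minimal: {E, G}⁺ = {E, G}; {A, G}⁺ = {A, G}; {A, E}⁺ = {A, E} — none reach the full schema.
Any other superkey contains one of these as a subset, so there are no further candidate keys.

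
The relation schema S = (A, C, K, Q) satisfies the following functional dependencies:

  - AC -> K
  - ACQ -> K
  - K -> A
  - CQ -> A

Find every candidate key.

Attributes C, Q never appear on any right-hand side, so every candidate key must contain {C, Q}.
{C, Q}⁺ = {A, C, K, Q}, which is all of the schema, so {C, Q} is the only candidate key.

(C, Q)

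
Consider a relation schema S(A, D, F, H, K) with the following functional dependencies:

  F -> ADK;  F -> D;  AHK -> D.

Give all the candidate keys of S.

FH

Attributes F, H never appear on any right-hand side, so every candidate key must contain {F, H}.
{F, H}⁺ = {A, D, F, H, K}, which is all of the schema, so {F, H} is the only candidate key.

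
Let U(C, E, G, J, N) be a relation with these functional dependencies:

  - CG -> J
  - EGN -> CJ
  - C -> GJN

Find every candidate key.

{C, E}, {E, G, N}

{C, E}⁺: C→GJN adds G, J, N → {C, E, G, J, N}. Minimal: {E}⁺ = {E}; {C}⁺ = {C, G, J, N} — none reach the full schema.
{E, G, N}⁺: EGN→CJ adds C, J → {C, E, G, J, N}. Minimal: {G, N}⁺ = {G, N}; {E, N}⁺ = {E, N}; {E, G}⁺ = {E, G} — none reach the full schema.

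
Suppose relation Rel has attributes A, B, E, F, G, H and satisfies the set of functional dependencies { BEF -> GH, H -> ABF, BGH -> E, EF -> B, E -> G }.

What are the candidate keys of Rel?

(E, F), (E, H), (G, H)

{E, F}⁺: EF→B adds B; E→G adds G; BEF→GH adds H; H→ABF adds A → {A, B, E, F, G, H}.
{E, H}⁺: H→ABF adds A, B, F; E→G adds G → {A, B, E, F, G, H}.
{G, H}⁺: H→ABF adds A, B, F; BGH→E adds E → {A, B, E, F, G, H}.
Any other superkey contains one of these as a subset, so there are no further candidate keys.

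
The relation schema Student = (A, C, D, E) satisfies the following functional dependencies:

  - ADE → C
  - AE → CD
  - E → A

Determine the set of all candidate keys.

Attribute E never appears on the right-hand side of any dependency, so E must belong to every candidate key.
{E}⁺ = {A, C, D, E}, which is all of the schema, so {E} is the only candidate key.

{E}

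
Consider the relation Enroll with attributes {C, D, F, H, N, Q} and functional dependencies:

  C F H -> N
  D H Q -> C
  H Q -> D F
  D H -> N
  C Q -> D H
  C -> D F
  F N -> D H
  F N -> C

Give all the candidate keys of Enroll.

CQ, HQ, FNQ

Attribute Q never appears on the right-hand side of any dependency, so Q must belong to every candidate key.
{Q}⁺ = {Q}, which is not all of the schema, so we must add further attributes.
{C, Q}⁺: CQ→DH adds D, H; C→DF adds F; CFH→N adds N → {C, D, F, H, N, Q}. Minimal: {Q}⁺ = {Q}; {C}⁺ = {C, D, F} — none reach the full schema.
{H, Q}⁺: HQ→DF adds D, F; DH→N adds N; FN→C adds C → {C, D, F, H, N, Q}. Minimal: {Q}⁺ = {Q}; {H}⁺ = {H} — none reach the full schema.
{F, N, Q}⁺: FN→DH adds D, H; FN→C adds C → {C, D, F, H, N, Q}. Minimal: {N, Q}⁺ = {N, Q}; {F, Q}⁺ = {F, Q}; {F, N}⁺ = {C, D, F, H, N} — none reach the full schema.
Any other superkey contains one of these as a subset, so there are no further candidate keys.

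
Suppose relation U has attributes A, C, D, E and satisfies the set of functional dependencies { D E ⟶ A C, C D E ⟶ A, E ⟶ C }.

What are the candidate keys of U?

Attributes D, E never appear on any right-hand side, so every candidate key must contain {D, E}.
{D, E}⁺ = {A, C, D, E}, which is all of the schema, so {D, E} is the only candidate key.

(D, E)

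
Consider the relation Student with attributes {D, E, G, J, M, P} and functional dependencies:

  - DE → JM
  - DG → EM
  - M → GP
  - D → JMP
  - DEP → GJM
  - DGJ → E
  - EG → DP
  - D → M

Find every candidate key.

{D}⁺: D→JMP adds J, M, P; M→GP adds G; DGJ→E adds E → {D, E, G, J, M, P}.
{E, G}⁺: EG→DP adds D, P; D→M adds M; DE→JM adds J → {D, E, G, J, M, P}. Minimal: {G}⁺ = {G}; {E}⁺ = {E} — none reach the full schema.
{E, M}⁺: M→GP adds G, P; EG→DP adds D; DE→JM adds J → {D, E, G, J, M, P}. Minimal: {M}⁺ = {G, M, P}; {E}⁺ = {E} — none reach the full schema.

{D}; {E, G}; {E, M}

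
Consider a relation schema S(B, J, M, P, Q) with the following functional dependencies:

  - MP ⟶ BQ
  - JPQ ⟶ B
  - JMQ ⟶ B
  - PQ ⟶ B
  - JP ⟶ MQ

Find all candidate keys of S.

Attributes J, P never appear on any right-hand side, so every candidate key must contain {J, P}.
{J, P}⁺ = {B, J, M, P, Q}, which is all of the schema, so {J, P} is the only candidate key.

(J, P)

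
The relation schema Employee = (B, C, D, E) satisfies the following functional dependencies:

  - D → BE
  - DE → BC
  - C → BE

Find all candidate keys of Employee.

Attribute D never appears on the right-hand side of any dependency, so D must belong to every candidate key.
{D}⁺ = {B, C, D, E}, which is all of the schema, so {D} is the only candidate key.

{D}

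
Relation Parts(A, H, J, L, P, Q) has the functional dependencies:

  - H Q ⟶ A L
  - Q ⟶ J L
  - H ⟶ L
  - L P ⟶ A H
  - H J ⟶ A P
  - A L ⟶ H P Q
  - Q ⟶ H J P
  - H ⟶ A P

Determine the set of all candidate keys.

H; Q; AL; LP

{H}⁺: H→L adds L; H→AP adds A, P; AL→HPQ adds Q; Q→HJP adds J → {A, H, J, L, P, Q}.
{Q}⁺: Q→JL adds J, L; Q→HJP adds H, P; H→AP adds A → {A, H, J, L, P, Q}.
{A, L}⁺: AL→HPQ adds H, P, Q; Q→HJP adds J → {A, H, J, L, P, Q}. Minimal: {L}⁺ = {L}; {A}⁺ = {A} — none reach the full schema.
{L, P}⁺: LP→AH adds A, H; AL→HPQ adds Q; Q→HJP adds J → {A, H, J, L, P, Q}. Minimal: {P}⁺ = {P}; {L}⁺ = {L} — none reach the full schema.
Any other superkey contains one of these as a subset, so there are no further candidate keys.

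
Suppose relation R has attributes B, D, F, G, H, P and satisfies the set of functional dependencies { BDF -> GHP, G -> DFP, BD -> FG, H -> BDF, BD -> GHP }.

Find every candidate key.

{H}; {B, D}; {B, G}

{H}⁺: H→BDF adds B, D, F; BD→GHP adds G, P → {B, D, F, G, H, P}.
{B, D}⁺: BD→FG adds F, G; BD→GHP adds H, P → {B, D, F, G, H, P}. Minimal: {D}⁺ = {D}; {B}⁺ = {B} — none reach the full schema.
{B, G}⁺: G→DFP adds D, F, P; BD→GHP adds H → {B, D, F, G, H, P}. Minimal: {G}⁺ = {D, F, G, P}; {B}⁺ = {B} — none reach the full schema.
Any other superkey contains one of these as a subset, so there are no further candidate keys.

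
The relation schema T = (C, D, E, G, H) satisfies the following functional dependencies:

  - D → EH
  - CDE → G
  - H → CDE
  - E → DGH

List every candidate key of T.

{D}, {E}, {H}

{D}⁺: D→EH adds E, H; H→CDE adds C; E→DGH adds G → {C, D, E, G, H}.
{E}⁺: E→DGH adds D, G, H; H→CDE adds C → {C, D, E, G, H}.
{H}⁺: H→CDE adds C, D, E; E→DGH adds G → {C, D, E, G, H}.
Any other superkey contains one of these as a subset, so there are no further candidate keys.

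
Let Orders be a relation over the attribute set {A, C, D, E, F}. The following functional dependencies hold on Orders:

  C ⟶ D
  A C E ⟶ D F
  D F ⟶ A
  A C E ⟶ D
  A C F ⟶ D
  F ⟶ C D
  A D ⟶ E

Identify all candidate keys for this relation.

{F}, {A, C}

{F}⁺: F→CD adds C, D; DF→A adds A; AD→E adds E → {A, C, D, E, F}.
{A, C}⁺: C→D adds D; AD→E adds E; ACE→DF adds F → {A, C, D, E, F}. Minimal: {C}⁺ = {C, D}; {A}⁺ = {A} — none reach the full schema.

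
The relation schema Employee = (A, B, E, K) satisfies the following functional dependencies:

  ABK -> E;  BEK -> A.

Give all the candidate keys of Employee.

(A, B, K), (B, E, K)

Attributes B, K never appear on any right-hand side, so every candidate key must contain {B, K}.
{B, K}⁺ = {B, K}, which is not all of the schema, so we must add further attributes.
{A, B, K}⁺: ABK→E adds E → {A, B, E, K}. Minimal: {B, K}⁺ = {B, K}; {A, K}⁺ = {A, K}; {A, B}⁺ = {A, B} — none reach the full schema.
{B, E, K}⁺: BEK→A adds A → {A, B, E, K}. Minimal: {E, K}⁺ = {E, K}; {B, K}⁺ = {B, K}; {B, E}⁺ = {B, E} — none reach the full schema.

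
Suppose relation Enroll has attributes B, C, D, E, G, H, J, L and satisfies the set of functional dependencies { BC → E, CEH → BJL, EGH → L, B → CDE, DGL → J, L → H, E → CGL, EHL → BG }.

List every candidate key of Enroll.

{B}, {E}

{B}⁺: B→CDE adds C, D, E; E→CGL adds G, L; DGL→J adds J; L→H adds H → {B, C, D, E, G, H, J, L}.
{E}⁺: E→CGL adds C, G, L; L→H adds H; EHL→BG adds B; CEH→BJL adds J; B→CDE adds D → {B, C, D, E, G, H, J, L}.
Any other superkey contains one of these as a subset, so there are no further candidate keys.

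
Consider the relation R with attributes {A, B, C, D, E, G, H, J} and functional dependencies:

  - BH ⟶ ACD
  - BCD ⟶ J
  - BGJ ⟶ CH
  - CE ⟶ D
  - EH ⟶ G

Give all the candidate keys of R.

(B, E, H), (B, C, E, G), (B, E, G, J)

Attributes B, E never appear on any right-hand side, so every candidate key must contain {B, E}.
{B, E}⁺ = {B, E}, which is not all of the schema, so we must add further attributes.
{B, E, H}⁺: BH→ACD adds A, C, D; BCD→J adds J; EH→G adds G → {A, B, C, D, E, G, H, J}. Minimal: {E, H}⁺ = {E, G, H}; {B, H}⁺ = {A, B, C, D, H, J}; {B, E}⁺ = {B, E} — none reach the full schema.
{B, C, E, G}⁺: CE→D adds D; BCD→J adds J; BGJ→CH adds H; BH→ACD adds A → {A, B, C, D, E, G, H, J}. Minimal: {C, E, G}⁺ = {C, D, E, G}; {B, E, G}⁺ = {B, E, G}; {B, C, G}⁺ = {B, C, G}; … — none reach the full schema.
{B, E, G, J}⁺: BGJ→CH adds C, H; CE→D adds D; BH→ACD adds A → {A, B, C, D, E, G, H, J}. Minimal: {E, G, J}⁺ = {E, G, J}; {B, G, J}⁺ = {A, B, C, D, G, H, J}; {B, E, J}⁺ = {B, E, J}; … — none reach the full schema.
Any other superkey contains one of these as a subset, so there are no further candidate keys.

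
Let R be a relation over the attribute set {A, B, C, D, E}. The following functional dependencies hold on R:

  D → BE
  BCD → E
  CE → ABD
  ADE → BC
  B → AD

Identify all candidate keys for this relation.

(B); (D); (C, E)

{B}⁺: B→AD adds A, D; D→BE adds E; ADE→BC adds C → {A, B, C, D, E}.
{D}⁺: D→BE adds B, E; B→AD adds A; ADE→BC adds C → {A, B, C, D, E}.
{C, E}⁺: CE→ABD adds A, B, D → {A, B, C, D, E}. Minimal: {E}⁺ = {E}; {C}⁺ = {C} — none reach the full schema.
Any other superkey contains one of these as a subset, so there are no further candidate keys.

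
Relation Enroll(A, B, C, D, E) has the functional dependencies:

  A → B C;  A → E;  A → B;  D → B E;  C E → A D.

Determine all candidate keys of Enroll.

{A}⁺: A→BC adds B, C; A→E adds E; CE→AD adds D → {A, B, C, D, E}.
{C, D}⁺: D→BE adds B, E; CE→AD adds A → {A, B, C, D, E}.
{C, E}⁺: CE→AD adds A, D; A→BC adds B → {A, B, C, D, E}.
Any other superkey contains one of these as a subset, so there are no further candidate keys.

A, CD, CE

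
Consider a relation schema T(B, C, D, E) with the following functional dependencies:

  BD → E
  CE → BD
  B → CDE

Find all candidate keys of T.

{B}; {C, E}

{B}⁺: B→CDE adds C, D, E → {B, C, D, E}.
{C, E}⁺: CE→BD adds B, D → {B, C, D, E}.
Any other superkey contains one of these as a subset, so there are no further candidate keys.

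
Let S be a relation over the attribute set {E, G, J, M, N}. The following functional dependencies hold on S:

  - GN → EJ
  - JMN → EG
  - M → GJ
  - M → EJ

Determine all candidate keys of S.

Attributes M, N never appear on any right-hand side, so every candidate key must contain {M, N}.
{M, N}⁺ = {E, G, J, M, N}, which is all of the schema, so {M, N} is the only candidate key.

{M, N}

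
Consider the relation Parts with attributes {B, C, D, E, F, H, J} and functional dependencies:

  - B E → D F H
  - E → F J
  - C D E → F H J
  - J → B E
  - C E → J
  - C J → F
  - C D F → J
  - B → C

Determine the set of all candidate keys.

(E), (J), (B, D, F), (C, D, F)

{E}⁺: E→FJ adds F, J; J→BE adds B; B→C adds C; BE→DFH adds D, H → {B, C, D, E, F, H, J}.
{J}⁺: J→BE adds B, E; B→C adds C; BE→DFH adds D, F, H → {B, C, D, E, F, H, J}.
{B, D, F}⁺: B→C adds C; CDF→J adds J; J→BE adds E; BE→DFH adds H → {B, C, D, E, F, H, J}.
{C, D, F}⁺: CDF→J adds J; J→BE adds B, E; BE→DFH adds H → {B, C, D, E, F, H, J}.
Any other superkey contains one of these as a subset, so there are no further candidate keys.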